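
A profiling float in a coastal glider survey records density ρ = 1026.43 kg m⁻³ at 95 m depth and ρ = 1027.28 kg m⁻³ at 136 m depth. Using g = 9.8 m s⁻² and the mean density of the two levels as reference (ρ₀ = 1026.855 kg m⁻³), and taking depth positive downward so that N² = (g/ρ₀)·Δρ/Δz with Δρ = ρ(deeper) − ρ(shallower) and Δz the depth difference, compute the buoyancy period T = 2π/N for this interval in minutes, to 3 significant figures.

Δρ = 1027.28 − 1026.43 = 0.85 kg m⁻³ over Δz = 136 − 95 = 41 m.
N² = (9.8/1026.855) × (0.85/41) = 1.9786 × 10⁻⁴ s⁻².
N = √(1.9786 × 10⁻⁴) = 0.014066 rad s⁻¹, so T = 2π/N = 446.69 s = 7.4448 min ≈ 7.44 min.

7.44 min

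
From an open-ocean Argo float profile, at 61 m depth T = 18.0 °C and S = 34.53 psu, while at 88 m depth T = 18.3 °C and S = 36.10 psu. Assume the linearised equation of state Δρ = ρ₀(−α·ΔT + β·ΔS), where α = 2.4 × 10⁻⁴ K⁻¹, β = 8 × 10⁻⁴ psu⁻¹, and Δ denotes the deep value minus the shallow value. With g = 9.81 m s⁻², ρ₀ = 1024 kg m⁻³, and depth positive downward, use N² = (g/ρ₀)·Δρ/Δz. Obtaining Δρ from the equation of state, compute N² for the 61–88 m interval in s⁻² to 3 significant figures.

4.30 × 10⁻⁴ s⁻²

ΔT = +0.3 K, ΔS = +1.57 psu (deep − shallow).
Δρ/ρ₀ = −αΔT + βΔS = -7.20 × 10⁻⁵ + 1.256 × 10⁻³ = 1.184 × 10⁻³, so Δρ ≈ 1.212 kg m⁻³.
N² = (g/ρ₀)·Δρ/Δz = g·(Δρ/ρ₀)/Δz = 9.81 × 1.184 × 10⁻³ / 27 = 4.3019 × 10⁻⁴ s⁻² ≈ 4.30 × 10⁻⁴ s⁻².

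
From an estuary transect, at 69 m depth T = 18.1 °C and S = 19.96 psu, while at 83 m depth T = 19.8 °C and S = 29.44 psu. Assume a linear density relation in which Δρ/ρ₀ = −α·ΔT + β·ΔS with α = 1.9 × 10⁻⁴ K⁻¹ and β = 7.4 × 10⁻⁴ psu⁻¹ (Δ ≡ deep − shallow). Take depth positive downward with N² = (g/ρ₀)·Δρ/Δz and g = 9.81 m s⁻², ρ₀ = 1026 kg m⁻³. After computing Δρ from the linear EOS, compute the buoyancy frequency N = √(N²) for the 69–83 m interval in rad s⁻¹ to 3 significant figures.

0.0685 rad s⁻¹

ΔT = +1.7 K, ΔS = +9.48 psu (deep − shallow).
Δρ/ρ₀ = −αΔT + βΔS = -3.23 × 10⁻⁴ + 7.0152 × 10⁻³ = 6.6922 × 10⁻³, so Δρ ≈ 6.866 kg m⁻³.
N² = (g/ρ₀)·Δρ/Δz = g·(Δρ/ρ₀)/Δz = 9.81 × 6.6922 × 10⁻³ / 14 = 4.6893 × 10⁻³ s⁻².
N = √(4.6893 × 10⁻³) = 0.068478 rad s⁻¹ ≈ 0.0685 rad s⁻¹.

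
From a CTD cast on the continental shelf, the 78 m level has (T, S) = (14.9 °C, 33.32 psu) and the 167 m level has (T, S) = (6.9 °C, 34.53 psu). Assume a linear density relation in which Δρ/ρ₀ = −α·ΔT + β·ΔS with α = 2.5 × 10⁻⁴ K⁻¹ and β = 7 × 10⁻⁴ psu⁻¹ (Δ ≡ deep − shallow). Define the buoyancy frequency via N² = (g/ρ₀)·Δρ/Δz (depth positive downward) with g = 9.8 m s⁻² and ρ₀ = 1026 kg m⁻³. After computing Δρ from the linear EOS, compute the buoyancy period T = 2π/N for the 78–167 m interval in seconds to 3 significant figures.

355 s

ΔT = -8.0 K, ΔS = +1.21 psu (deep − shallow).
Δρ/ρ₀ = −αΔT + βΔS = 2.00 × 10⁻³ + 8.47 × 10⁻⁴ = 2.847 × 10⁻³, so Δρ ≈ 2.921 kg m⁻³.
N² = (g/ρ₀)·Δρ/Δz = g·(Δρ/ρ₀)/Δz = 9.8 × 2.847 × 10⁻³ / 89 = 3.1349 × 10⁻⁴ s⁻².
N = √(3.1349 × 10⁻⁴) = 0.017706 rad s⁻¹ → T = 2π/N = 354.86 s ≈ 355 s.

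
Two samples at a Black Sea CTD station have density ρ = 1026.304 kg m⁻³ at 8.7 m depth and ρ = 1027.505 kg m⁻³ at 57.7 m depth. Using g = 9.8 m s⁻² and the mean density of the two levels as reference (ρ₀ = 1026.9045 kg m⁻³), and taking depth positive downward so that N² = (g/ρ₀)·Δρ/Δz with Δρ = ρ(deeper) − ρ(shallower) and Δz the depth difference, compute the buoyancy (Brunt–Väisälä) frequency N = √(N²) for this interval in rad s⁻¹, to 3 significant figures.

Δρ = 1027.505 − 1026.304 = 1.201 kg m⁻³ over Δz = 57.7 − 8.7 = 49 m.
N² = (9.8/1026.9045) × (1.201/49) = 2.3391 × 10⁻⁴ s⁻².
N = √(2.3391 × 10⁻⁴) = 0.015294 rad s⁻¹ ≈ 0.0153 rad s⁻¹.

0.0153 rad s⁻¹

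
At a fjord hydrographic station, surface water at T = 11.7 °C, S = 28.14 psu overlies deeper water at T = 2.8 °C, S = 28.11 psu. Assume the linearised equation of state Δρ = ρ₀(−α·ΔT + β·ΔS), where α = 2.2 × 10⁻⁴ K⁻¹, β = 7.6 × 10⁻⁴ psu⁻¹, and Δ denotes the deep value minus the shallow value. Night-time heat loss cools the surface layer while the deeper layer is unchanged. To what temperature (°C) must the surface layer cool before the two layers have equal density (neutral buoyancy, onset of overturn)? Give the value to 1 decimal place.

2.9 °C

Neutral buoyancy requires Δρ = 0, i.e. −α(T_deep − T_surf′) + β(S_deep − S_surf) = 0.
T_surf′ = T_deep − (β/α)·ΔS = 2.8 − (7.6 × 10⁻⁴/2.2 × 10⁻⁴)·(-0.03) = 2.904 °C.
Cooling required: 11.7 − (2.904) = 8.796 °C.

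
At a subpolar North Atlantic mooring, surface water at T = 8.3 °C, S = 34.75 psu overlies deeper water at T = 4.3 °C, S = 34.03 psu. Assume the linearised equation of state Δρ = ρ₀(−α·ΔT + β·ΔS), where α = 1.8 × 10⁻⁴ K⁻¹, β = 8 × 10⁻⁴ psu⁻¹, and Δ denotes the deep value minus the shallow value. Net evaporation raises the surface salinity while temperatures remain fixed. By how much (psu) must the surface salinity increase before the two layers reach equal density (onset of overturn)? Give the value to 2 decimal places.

0.18 psu

Neutral buoyancy requires −α(T_deep − T_surf) + β(S_deep − S_surf′) = 0.
S_surf′ = S_deep − (α/β)·ΔT = 34.03 − (1.8 × 10⁻⁴/8 × 10⁻⁴)·(-4.0) = 34.9300 psu.
Increase required: 34.9300 − 34.75 = 0.1800 psu.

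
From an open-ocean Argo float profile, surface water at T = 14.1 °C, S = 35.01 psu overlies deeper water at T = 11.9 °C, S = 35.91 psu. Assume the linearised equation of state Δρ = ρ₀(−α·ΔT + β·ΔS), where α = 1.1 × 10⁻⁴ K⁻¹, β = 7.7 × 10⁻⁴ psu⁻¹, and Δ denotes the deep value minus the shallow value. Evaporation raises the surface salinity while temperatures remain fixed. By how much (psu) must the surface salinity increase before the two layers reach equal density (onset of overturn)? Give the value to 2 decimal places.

1.21 psu

Neutral buoyancy requires −α(T_deep − T_surf) + β(S_deep − S_surf′) = 0.
S_surf′ = S_deep − (α/β)·ΔT = 35.91 − (1.1 × 10⁻⁴/7.7 × 10⁻⁴)·(-2.2) = 36.2243 psu.
Increase required: 36.2243 − 35.01 = 1.2143 psu.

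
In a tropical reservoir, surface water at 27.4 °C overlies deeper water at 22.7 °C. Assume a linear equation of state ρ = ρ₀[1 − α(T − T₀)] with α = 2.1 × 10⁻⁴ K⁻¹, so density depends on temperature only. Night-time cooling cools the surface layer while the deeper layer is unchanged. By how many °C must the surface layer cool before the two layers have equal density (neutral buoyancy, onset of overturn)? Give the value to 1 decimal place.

With temperature the only control, equal density requires T_surf′ = T_deep.
T_surf′ = 22.7 °C.
Cooling required: 27.4 − 22.7 = 4.7 °C.

4.7 °C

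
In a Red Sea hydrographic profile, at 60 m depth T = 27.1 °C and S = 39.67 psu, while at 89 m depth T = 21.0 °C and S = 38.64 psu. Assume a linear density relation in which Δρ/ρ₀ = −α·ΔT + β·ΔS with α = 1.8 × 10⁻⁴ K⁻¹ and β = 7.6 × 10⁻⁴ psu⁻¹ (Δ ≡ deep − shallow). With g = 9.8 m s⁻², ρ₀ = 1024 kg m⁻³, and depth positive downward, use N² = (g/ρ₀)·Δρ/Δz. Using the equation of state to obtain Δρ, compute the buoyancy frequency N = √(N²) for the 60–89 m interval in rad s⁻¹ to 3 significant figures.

0.0103 rad s⁻¹

ΔT = -6.1 K, ΔS = -1.03 psu (deep − shallow).
Δρ/ρ₀ = −αΔT + βΔS = 1.098 × 10⁻³ − 7.828 × 10⁻⁴ = 3.152 × 10⁻⁴, so Δρ ≈ 0.3228 kg m⁻³.
N² = (g/ρ₀)·Δρ/Δz = g·(Δρ/ρ₀)/Δz = 9.8 × 3.152 × 10⁻⁴ / 29 = 1.0652 × 10⁻⁴ s⁻².
N = √(1.0652 × 10⁻⁴) = 0.010321 rad s⁻¹ ≈ 0.0103 rad s⁻¹.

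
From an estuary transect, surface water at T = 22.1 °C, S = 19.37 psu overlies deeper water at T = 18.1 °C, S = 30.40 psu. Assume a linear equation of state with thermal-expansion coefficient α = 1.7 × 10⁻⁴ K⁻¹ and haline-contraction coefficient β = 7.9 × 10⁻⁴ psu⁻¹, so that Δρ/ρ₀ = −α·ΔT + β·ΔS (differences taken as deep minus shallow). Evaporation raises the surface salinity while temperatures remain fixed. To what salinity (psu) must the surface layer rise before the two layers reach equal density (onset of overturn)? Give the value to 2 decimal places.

31.26 psu

Neutral buoyancy requires −α(T_deep − T_surf) + β(S_deep − S_surf′) = 0.
S_surf′ = S_deep − (α/β)·ΔT = 30.40 − (1.7 × 10⁻⁴/7.9 × 10⁻⁴)·(-4.0) = 31.2608 psu.
Increase required: 31.2608 − 19.37 = 11.8908 psu.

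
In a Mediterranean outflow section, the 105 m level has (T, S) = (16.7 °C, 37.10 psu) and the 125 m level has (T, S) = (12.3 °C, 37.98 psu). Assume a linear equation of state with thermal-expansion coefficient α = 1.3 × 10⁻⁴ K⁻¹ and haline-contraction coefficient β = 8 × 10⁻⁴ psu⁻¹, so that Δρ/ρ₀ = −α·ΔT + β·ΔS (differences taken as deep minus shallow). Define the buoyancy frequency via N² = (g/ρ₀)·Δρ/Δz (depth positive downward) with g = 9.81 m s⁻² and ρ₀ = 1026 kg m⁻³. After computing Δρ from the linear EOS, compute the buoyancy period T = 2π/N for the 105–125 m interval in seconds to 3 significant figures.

251 s

ΔT = -4.4 K, ΔS = +0.88 psu (deep − shallow).
Δρ/ρ₀ = −αΔT + βΔS = 5.72 × 10⁻⁴ + 7.04 × 10⁻⁴ = 1.276 × 10⁻³, so Δρ ≈ 1.309 kg m⁻³.
N² = (g/ρ₀)·Δρ/Δz = g·(Δρ/ρ₀)/Δz = 9.81 × 1.276 × 10⁻³ / 20 = 6.2588 × 10⁻⁴ s⁻².
N = √(6.2588 × 10⁻⁴) = 0.025018 rad s⁻¹ → T = 2π/N = 251.15 s ≈ 251 s.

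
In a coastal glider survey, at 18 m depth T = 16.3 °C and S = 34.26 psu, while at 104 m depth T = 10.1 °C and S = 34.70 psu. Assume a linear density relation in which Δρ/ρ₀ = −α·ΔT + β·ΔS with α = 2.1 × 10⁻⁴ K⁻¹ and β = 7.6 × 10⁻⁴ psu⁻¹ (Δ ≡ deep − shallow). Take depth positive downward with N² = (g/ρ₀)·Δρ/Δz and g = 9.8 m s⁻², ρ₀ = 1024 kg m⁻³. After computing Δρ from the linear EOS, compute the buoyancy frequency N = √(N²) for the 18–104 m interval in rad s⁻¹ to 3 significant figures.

ΔT = -6.2 K, ΔS = +0.44 psu (deep − shallow).
Δρ/ρ₀ = −αΔT + βΔS = 1.302 × 10⁻³ + 3.344 × 10⁻⁴ = 1.6364 × 10⁻³, so Δρ ≈ 1.676 kg m⁻³.
N² = (g/ρ₀)·Δρ/Δz = g·(Δρ/ρ₀)/Δz = 9.8 × 1.6364 × 10⁻³ / 86 = 1.8647 × 10⁻⁴ s⁻².
N = √(1.8647 × 10⁻⁴) = 0.013655 rad s⁻¹ ≈ 0.0137 rad s⁻¹.

0.0137 rad s⁻¹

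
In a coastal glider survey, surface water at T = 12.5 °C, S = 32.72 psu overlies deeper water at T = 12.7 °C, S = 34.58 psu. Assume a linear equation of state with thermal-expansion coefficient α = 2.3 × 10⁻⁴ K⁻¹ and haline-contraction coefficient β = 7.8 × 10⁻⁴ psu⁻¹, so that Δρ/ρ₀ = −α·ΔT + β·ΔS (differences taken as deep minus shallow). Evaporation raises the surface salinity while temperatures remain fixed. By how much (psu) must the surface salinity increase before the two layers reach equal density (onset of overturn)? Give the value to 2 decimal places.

1.80 psu

Neutral buoyancy requires −α(T_deep − T_surf) + β(S_deep − S_surf′) = 0.
S_surf′ = S_deep − (α/β)·ΔT = 34.58 − (2.3 × 10⁻⁴/7.8 × 10⁻⁴)·(+0.2) = 34.5210 psu.
Increase required: 34.5210 − 32.72 = 1.8010 psu.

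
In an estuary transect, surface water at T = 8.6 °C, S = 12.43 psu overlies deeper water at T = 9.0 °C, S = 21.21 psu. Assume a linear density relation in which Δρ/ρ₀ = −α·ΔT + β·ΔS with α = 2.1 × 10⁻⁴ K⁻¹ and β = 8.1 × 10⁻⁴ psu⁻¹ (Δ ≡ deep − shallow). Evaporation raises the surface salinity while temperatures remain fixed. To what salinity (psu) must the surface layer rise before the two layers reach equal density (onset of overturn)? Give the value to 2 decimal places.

Neutral buoyancy requires −α(T_deep − T_surf) + β(S_deep − S_surf′) = 0.
S_surf′ = S_deep − (α/β)·ΔT = 21.21 − (2.1 × 10⁻⁴/8.1 × 10⁻⁴)·(+0.4) = 21.1063 psu.
Increase required: 21.1063 − 12.43 = 8.6763 psu.

21.11 psu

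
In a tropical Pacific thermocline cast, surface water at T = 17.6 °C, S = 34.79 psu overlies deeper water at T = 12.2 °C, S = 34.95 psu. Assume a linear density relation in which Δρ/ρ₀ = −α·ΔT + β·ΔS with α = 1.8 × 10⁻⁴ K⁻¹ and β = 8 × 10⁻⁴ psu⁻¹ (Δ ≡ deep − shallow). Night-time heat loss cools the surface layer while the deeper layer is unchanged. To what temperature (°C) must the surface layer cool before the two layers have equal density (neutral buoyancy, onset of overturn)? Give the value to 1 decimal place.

Neutral buoyancy requires Δρ = 0, i.e. −α(T_deep − T_surf′) + β(S_deep − S_surf) = 0.
T_surf′ = T_deep − (β/α)·ΔS = 12.2 − (8 × 10⁻⁴/1.8 × 10⁻⁴)·(+0.16) = 11.489 °C.
Cooling required: 17.6 − (11.489) = 6.111 °C.

11.5 °C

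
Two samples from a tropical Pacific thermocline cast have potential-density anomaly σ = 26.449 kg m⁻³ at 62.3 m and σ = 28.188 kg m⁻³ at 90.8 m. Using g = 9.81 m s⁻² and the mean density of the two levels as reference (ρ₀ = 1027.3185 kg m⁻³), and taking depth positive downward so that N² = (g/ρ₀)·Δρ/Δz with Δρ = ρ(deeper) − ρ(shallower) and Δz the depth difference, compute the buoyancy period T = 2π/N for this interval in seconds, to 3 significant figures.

260 s

Δρ = 1028.188 − 1026.449 = 1.739 kg m⁻³ over Δz = 90.8 − 62.3 = 28.5 m.
N² = (9.81/1027.3185) × (1.739/28.5) = 5.8266 × 10⁻⁴ s⁻².
N = √(5.8266 × 10⁻⁴) = 0.024138 rad s⁻¹, so T = 2π/N = 260.30 s ≈ 260 s.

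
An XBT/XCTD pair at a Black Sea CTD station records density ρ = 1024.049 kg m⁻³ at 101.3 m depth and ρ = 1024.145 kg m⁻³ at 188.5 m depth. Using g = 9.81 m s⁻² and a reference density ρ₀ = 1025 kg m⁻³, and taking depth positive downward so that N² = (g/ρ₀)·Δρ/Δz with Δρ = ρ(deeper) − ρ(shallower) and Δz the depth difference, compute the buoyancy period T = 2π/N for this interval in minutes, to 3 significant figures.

32.3 min

Δρ = 1024.145 − 1024.049 = 0.096 kg m⁻³ over Δz = 188.5 − 101.3 = 87.2 m.
N² = (9.81/1025) × (0.096/87.2) = 1.0537 × 10⁻⁵ s⁻².
N = √(1.0537 × 10⁻⁵) = 3.2461 × 10⁻³ rad s⁻¹, so T = 2π/N = 1.9356 × 10³ s = 32.260 min ≈ 32.3 min.
A positive N² confirms static stability across the interval.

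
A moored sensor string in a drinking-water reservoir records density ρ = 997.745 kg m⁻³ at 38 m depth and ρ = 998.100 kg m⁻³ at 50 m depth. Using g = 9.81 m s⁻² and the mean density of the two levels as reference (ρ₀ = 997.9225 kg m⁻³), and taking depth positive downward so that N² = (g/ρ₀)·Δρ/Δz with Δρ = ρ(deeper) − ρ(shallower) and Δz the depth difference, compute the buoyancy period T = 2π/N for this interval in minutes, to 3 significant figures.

6.14 min

Δρ = 998.100 − 997.745 = 0.355 kg m⁻³ over Δz = 50 − 38 = 12 m.
N² = (9.81/997.9225) × (0.355/12) = 2.9082 × 10⁻⁴ s⁻².
N = √(2.9082 × 10⁻⁴) = 0.017053 rad s⁻¹, so T = 2π/N = 368.45 s = 6.1408 min ≈ 6.14 min.
N² > 0, so the interval is statically stable.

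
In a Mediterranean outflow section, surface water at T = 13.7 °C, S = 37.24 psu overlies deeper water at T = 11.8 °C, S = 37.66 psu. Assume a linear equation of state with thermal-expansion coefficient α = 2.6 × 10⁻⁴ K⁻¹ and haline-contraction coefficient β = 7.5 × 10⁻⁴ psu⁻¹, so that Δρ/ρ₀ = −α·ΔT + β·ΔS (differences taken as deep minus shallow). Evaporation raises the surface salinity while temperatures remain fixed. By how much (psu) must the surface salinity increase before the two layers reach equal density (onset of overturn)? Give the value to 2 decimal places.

1.08 psu

Neutral buoyancy requires −α(T_deep − T_surf) + β(S_deep − S_surf′) = 0.
S_surf′ = S_deep − (α/β)·ΔT = 37.66 − (2.6 × 10⁻⁴/7.5 × 10⁻⁴)·(-1.9) = 38.3187 psu.
Increase required: 38.3187 − 37.24 = 1.0787 psu.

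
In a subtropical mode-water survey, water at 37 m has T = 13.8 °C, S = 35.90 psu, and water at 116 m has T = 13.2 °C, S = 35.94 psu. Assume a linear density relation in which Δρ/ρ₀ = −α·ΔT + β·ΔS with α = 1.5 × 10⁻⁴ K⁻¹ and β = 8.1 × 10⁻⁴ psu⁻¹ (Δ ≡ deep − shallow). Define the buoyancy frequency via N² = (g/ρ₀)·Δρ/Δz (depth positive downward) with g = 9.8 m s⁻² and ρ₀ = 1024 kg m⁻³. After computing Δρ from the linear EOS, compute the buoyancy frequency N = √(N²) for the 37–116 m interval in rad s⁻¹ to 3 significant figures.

3.90 × 10⁻³ rad s⁻¹

ΔT = -0.6 K, ΔS = +0.04 psu (deep − shallow).
Δρ/ρ₀ = −αΔT + βΔS = 9.00 × 10⁻⁵ + 3.24 × 10⁻⁵ = 1.224 × 10⁻⁴, so Δρ ≈ 0.1253 kg m⁻³.
N² = (g/ρ₀)·Δρ/Δz = g·(Δρ/ρ₀)/Δz = 9.8 × 1.224 × 10⁻⁴ / 79 = 1.5184 × 10⁻⁵ s⁻².
N = √(1.5184 × 10⁻⁵) = 3.8967 × 10⁻³ rad s⁻¹ ≈ 3.90 × 10⁻³ rad s⁻¹.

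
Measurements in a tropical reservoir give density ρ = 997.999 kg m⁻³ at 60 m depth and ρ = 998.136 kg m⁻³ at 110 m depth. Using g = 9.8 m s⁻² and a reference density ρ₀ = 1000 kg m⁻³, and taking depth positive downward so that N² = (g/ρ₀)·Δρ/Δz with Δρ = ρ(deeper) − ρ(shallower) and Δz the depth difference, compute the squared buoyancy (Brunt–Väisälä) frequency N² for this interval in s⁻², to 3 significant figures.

Δρ = 998.136 − 997.999 = 0.137 kg m⁻³ over Δz = 110 − 60 = 50 m.
N² = (9.8/1000) × (0.137/50) = 2.6852 × 10⁻⁵ s⁻² ≈ 2.69 × 10⁻⁵ s⁻².

2.69 × 10⁻⁵ s⁻²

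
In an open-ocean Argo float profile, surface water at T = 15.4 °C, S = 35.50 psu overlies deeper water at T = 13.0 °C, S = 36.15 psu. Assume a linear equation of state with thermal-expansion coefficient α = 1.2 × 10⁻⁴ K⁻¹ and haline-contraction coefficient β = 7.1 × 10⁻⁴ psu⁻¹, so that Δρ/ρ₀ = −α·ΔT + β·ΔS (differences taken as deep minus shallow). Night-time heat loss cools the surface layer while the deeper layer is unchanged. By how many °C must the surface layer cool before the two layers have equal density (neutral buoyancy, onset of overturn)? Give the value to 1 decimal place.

6.2 °C

Neutral buoyancy requires Δρ = 0, i.e. −α(T_deep − T_surf′) + β(S_deep − S_surf) = 0.
T_surf′ = T_deep − (β/α)·ΔS = 13.0 − (7.1 × 10⁻⁴/1.2 × 10⁻⁴)·(+0.65) = 9.154 °C.
Cooling required: 15.4 − (9.154) = 6.246 °C.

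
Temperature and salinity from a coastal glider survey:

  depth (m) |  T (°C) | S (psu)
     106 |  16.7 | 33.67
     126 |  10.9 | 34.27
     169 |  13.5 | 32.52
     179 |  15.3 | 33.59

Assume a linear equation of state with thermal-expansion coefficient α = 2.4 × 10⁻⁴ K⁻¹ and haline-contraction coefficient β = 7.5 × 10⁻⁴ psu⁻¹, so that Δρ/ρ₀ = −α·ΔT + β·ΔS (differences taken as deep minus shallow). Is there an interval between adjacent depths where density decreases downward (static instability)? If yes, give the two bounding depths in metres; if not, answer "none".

Evaluate Δρ/ρ₀ = −αΔT + βΔS across each adjacent pair:
  106–126 m: −αΔT+βΔS = −(2.4 × 10⁻⁴)(-5.8)+(7.5 × 10⁻⁴)(+0.60) = 1.8 × 10⁻³ → stable
  126–169 m: −αΔT+βΔS = −(2.4 × 10⁻⁴)(+2.6)+(7.5 × 10⁻⁴)(-1.75) = -1.9 × 10⁻³ → UNSTABLE
  169–179 m: −αΔT+βΔS = −(2.4 × 10⁻⁴)(+1.8)+(7.5 × 10⁻⁴)(+1.07) = 3.7 × 10⁻⁴ → stable
The 126–169 m interval has Δρ < 0: lighter water underlies denser water.

126–169 m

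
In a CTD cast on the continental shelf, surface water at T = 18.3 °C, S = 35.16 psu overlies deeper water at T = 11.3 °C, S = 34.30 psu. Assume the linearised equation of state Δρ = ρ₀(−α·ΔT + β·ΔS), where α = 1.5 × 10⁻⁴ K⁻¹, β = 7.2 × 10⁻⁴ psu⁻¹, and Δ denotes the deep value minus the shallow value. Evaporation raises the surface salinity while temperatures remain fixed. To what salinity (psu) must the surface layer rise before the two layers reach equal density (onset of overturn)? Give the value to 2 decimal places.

35.76 psu

Neutral buoyancy requires −α(T_deep − T_surf) + β(S_deep − S_surf′) = 0.
S_surf′ = S_deep − (α/β)·ΔT = 34.30 − (1.5 × 10⁻⁴/7.2 × 10⁻⁴)·(-7.0) = 35.7583 psu.
Increase required: 35.7583 − 35.16 = 0.5983 psu.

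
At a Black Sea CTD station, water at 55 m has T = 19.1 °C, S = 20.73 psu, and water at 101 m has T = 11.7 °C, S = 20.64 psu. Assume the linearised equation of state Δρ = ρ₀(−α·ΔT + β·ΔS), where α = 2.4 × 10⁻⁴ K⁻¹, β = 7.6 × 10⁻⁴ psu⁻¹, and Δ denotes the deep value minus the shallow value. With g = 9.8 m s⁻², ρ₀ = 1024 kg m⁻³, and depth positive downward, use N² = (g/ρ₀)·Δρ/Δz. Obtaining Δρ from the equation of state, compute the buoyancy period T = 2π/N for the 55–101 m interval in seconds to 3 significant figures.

329 s

ΔT = -7.4 K, ΔS = -0.09 psu (deep − shallow).
Δρ/ρ₀ = −αΔT + βΔS = 1.776 × 10⁻³ − 6.84 × 10⁻⁵ = 1.7076 × 10⁻³, so Δρ ≈ 1.749 kg m⁻³.
N² = (g/ρ₀)·Δρ/Δz = g·(Δρ/ρ₀)/Δz = 9.8 × 1.7076 × 10⁻³ / 46 = 3.6379 × 10⁻⁴ s⁻².
N = √(3.6379 × 10⁻⁴) = 0.019073 rad s⁻¹ → T = 2π/N = 329.43 s ≈ 329 s.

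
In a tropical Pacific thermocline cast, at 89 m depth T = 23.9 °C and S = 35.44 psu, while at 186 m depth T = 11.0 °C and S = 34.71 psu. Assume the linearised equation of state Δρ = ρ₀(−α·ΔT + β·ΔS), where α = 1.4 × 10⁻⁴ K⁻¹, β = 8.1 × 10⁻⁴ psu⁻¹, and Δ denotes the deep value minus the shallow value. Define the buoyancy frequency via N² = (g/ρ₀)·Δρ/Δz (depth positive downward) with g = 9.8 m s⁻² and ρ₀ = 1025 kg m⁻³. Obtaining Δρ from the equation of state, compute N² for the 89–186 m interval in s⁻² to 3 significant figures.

1.23 × 10⁻⁴ s⁻²

ΔT = -12.9 K, ΔS = -0.73 psu (deep − shallow).
Δρ/ρ₀ = −αΔT + βΔS = 1.806 × 10⁻³ − 5.913 × 10⁻⁴ = 1.2147 × 10⁻³, so Δρ ≈ 1.245 kg m⁻³.
N² = (g/ρ₀)·Δρ/Δz = g·(Δρ/ρ₀)/Δz = 9.8 × 1.2147 × 10⁻³ / 97 = 1.2272 × 10⁻⁴ s⁻² ≈ 1.23 × 10⁻⁴ s⁻².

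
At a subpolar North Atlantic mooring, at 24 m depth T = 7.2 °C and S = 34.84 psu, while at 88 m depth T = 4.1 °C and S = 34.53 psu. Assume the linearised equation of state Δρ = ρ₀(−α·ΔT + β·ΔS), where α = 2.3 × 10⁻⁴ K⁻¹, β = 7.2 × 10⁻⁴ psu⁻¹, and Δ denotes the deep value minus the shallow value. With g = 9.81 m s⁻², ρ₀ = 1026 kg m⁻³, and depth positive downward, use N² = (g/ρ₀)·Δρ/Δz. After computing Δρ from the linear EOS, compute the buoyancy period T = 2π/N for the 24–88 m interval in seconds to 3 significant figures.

725 s

ΔT = -3.1 K, ΔS = -0.31 psu (deep − shallow).
Δρ/ρ₀ = −αΔT + βΔS = 7.13 × 10⁻⁴ − 2.232 × 10⁻⁴ = 4.898 × 10⁻⁴, so Δρ ≈ 0.5025 kg m⁻³.
N² = (g/ρ₀)·Δρ/Δz = g·(Δρ/ρ₀)/Δz = 9.81 × 4.898 × 10⁻⁴ / 64 = 7.5077 × 10⁻⁵ s⁻².
N = √(7.5077 × 10⁻⁵) = 8.6647 × 10⁻³ rad s⁻¹ → T = 2π/N = 725.15 s ≈ 725 s.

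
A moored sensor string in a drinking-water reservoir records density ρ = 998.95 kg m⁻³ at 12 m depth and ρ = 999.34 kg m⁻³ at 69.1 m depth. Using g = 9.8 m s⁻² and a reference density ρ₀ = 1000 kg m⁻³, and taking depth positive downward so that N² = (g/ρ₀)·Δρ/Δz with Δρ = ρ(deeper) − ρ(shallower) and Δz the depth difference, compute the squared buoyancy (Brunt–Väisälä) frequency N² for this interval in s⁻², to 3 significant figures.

Δρ = 999.34 − 998.95 = 0.39 kg m⁻³ over Δz = 69.1 − 12 = 57.1 m.
N² = (9.8/1000) × (0.39/57.1) = 6.6935 × 10⁻⁵ s⁻² ≈ 6.69 × 10⁻⁵ s⁻².

6.69 × 10⁻⁵ s⁻²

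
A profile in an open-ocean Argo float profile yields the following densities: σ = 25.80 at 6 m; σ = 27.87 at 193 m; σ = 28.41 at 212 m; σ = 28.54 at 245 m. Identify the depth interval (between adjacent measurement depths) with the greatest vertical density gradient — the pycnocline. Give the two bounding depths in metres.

Compute the density gradient over each adjacent pair:
  6–193 m: Δρ/Δz = 2.07/187 = 0.011 kg m⁻⁴
  193–212 m: Δρ/Δz = 0.54/19 = 0.028 kg m⁻⁴
  212–245 m: Δρ/Δz = 0.13/33 = 3.9 × 10⁻³ kg m⁻⁴
The largest gradient is in the 193–212 m interval — the pycnocline.

193–212 m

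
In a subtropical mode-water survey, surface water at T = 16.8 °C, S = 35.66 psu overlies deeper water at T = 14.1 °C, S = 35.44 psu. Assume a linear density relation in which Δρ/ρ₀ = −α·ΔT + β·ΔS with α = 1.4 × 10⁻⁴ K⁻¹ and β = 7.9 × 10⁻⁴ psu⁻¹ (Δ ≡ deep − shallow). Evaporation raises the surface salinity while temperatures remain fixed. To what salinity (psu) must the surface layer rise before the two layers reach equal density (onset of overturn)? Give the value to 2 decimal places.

Neutral buoyancy requires −α(T_deep − T_surf) + β(S_deep − S_surf′) = 0.
S_surf′ = S_deep − (α/β)·ΔT = 35.44 − (1.4 × 10⁻⁴/7.9 × 10⁻⁴)·(-2.7) = 35.9185 psu.
Increase required: 35.9185 − 35.66 = 0.2585 psu.

35.92 psu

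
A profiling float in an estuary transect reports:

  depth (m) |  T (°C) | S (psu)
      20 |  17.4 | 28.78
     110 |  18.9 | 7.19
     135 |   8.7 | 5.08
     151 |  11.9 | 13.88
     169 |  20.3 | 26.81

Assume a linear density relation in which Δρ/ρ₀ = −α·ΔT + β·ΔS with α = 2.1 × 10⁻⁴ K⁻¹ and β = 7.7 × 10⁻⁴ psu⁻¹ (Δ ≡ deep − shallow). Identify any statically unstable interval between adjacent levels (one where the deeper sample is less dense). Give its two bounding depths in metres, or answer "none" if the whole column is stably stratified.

20–110 m

Evaluate Δρ/ρ₀ = −αΔT + βΔS across each adjacent pair:
  20–110 m: −αΔT+βΔS = −(2.1 × 10⁻⁴)(+1.5)+(7.7 × 10⁻⁴)(-21.59) = -0.017 → UNSTABLE
  110–135 m: −αΔT+βΔS = −(2.1 × 10⁻⁴)(-10.2)+(7.7 × 10⁻⁴)(-2.11) = 5.2 × 10⁻⁴ → stable
  135–151 m: −αΔT+βΔS = −(2.1 × 10⁻⁴)(+3.2)+(7.7 × 10⁻⁴)(+8.80) = 6.1 × 10⁻³ → stable
  151–169 m: −αΔT+βΔS = −(2.1 × 10⁻⁴)(+8.4)+(7.7 × 10⁻⁴)(+12.93) = 8.2 × 10⁻³ → stable
The 20–110 m interval has Δρ < 0: lighter water underlies denser water.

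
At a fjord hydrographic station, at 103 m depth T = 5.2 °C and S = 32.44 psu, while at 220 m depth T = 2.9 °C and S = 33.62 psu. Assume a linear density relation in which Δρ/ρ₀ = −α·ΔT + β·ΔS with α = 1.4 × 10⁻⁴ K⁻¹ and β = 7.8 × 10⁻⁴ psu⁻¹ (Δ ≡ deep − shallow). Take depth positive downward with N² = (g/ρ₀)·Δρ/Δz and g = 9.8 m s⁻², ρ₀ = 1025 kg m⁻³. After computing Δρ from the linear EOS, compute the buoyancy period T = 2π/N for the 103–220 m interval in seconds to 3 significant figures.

616 s

ΔT = -2.3 K, ΔS = +1.18 psu (deep − shallow).
Δρ/ρ₀ = −αΔT + βΔS = 3.22 × 10⁻⁴ + 9.204 × 10⁻⁴ = 1.2424 × 10⁻³, so Δρ ≈ 1.273 kg m⁻³.
N² = (g/ρ₀)·Δρ/Δz = g·(Δρ/ρ₀)/Δz = 9.8 × 1.2424 × 10⁻³ / 117 = 1.0406 × 10⁻⁴ s⁻².
N = √(1.0406 × 10⁻⁴) = 0.010201 rad s⁻¹ → T = 2π/N = 615.94 s ≈ 616 s.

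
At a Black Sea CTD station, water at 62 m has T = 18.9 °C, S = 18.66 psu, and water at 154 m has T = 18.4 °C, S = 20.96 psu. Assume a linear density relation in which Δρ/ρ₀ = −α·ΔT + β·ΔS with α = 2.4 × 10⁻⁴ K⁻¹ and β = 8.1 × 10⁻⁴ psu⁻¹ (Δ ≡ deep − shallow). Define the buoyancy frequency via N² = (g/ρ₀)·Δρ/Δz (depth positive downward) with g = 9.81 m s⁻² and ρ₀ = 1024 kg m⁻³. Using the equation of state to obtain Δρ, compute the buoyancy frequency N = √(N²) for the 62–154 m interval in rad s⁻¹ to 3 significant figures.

0.0145 rad s⁻¹

ΔT = -0.5 K, ΔS = +2.30 psu (deep − shallow).
Δρ/ρ₀ = −αΔT + βΔS = 1.20 × 10⁻⁴ + 1.863 × 10⁻³ = 1.983 × 10⁻³, so Δρ ≈ 2.031 kg m⁻³.
N² = (g/ρ₀)·Δρ/Δz = g·(Δρ/ρ₀)/Δz = 9.81 × 1.983 × 10⁻³ / 92 = 2.1145 × 10⁻⁴ s⁻².
N = √(2.1145 × 10⁻⁴) = 0.014541 rad s⁻¹ ≈ 0.0145 rad s⁻¹.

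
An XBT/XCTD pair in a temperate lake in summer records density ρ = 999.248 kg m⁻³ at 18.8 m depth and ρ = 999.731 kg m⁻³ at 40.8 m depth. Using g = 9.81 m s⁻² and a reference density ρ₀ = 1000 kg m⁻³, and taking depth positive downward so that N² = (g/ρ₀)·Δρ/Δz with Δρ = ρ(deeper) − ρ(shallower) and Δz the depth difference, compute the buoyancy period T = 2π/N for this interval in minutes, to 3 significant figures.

7.14 min

Δρ = 999.731 − 999.248 = 0.483 kg m⁻³ over Δz = 40.8 − 18.8 = 22 m.
N² = (9.81/1000) × (0.483/22) = 2.1537 × 10⁻⁴ s⁻².
N = √(2.1537 × 10⁻⁴) = 0.014675 rad s⁻¹, so T = 2π/N = 428.16 s = 7.1360 min ≈ 7.14 min.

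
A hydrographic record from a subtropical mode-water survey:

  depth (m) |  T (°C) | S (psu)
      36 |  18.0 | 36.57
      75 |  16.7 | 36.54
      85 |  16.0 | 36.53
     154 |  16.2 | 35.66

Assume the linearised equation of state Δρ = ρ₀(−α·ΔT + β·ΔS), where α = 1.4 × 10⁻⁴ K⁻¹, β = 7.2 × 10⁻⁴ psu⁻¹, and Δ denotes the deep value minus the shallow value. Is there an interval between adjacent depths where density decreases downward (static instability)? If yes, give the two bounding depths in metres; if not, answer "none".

85–154 m

Evaluate Δρ/ρ₀ = −αΔT + βΔS across each adjacent pair:
  36–75 m: −αΔT+βΔS = −(1.4 × 10⁻⁴)(-1.3)+(7.2 × 10⁻⁴)(-0.03) = 1.6 × 10⁻⁴ → stable
  75–85 m: −αΔT+βΔS = −(1.4 × 10⁻⁴)(-0.7)+(7.2 × 10⁻⁴)(-0.01) = 9.1 × 10⁻⁵ → stable
  85–154 m: −αΔT+βΔS = −(1.4 × 10⁻⁴)(+0.2)+(7.2 × 10⁻⁴)(-0.87) = -6.5 × 10⁻⁴ → UNSTABLE
The 85–154 m interval has Δρ < 0: lighter water underlies denser water.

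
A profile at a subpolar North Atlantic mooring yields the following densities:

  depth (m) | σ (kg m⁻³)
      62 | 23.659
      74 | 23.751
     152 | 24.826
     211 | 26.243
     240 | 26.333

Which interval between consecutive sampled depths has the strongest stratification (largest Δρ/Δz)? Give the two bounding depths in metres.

Compute the density gradient over each adjacent pair:
  62–74 m: Δρ/Δz = 0.092/12 = 7.7 × 10⁻³ kg m⁻⁴
  74–152 m: Δρ/Δz = 1.075/78 = 0.014 kg m⁻⁴
  152–211 m: Δρ/Δz = 1.417/59 = 0.024 kg m⁻⁴
  211–240 m: Δρ/Δz = 0.090/29 = 3.1 × 10⁻³ kg m⁻⁴
The largest gradient is in the 152–211 m interval — the pycnocline.

152–211 m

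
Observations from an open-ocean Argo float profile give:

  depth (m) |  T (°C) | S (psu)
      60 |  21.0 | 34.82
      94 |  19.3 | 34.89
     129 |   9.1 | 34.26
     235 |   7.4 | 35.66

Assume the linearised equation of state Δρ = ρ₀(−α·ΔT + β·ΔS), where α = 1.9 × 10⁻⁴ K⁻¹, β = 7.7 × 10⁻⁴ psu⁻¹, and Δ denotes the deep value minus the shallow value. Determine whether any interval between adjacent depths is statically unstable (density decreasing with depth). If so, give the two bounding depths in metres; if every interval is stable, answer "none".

Evaluate Δρ/ρ₀ = −αΔT + βΔS across each adjacent pair:
  60–94 m: −αΔT+βΔS = −(1.9 × 10⁻⁴)(-1.7)+(7.7 × 10⁻⁴)(+0.07) = 3.8 × 10⁻⁴ → stable
  94–129 m: −αΔT+βΔS = −(1.9 × 10⁻⁴)(-10.2)+(7.7 × 10⁻⁴)(-0.63) = 1.5 × 10⁻³ → stable
  129–235 m: −αΔT+βΔS = −(1.9 × 10⁻⁴)(-1.7)+(7.7 × 10⁻⁴)(+1.40) = 1.4 × 10⁻³ → stable
Every interval has Δρ > 0: the column is stably stratified throughout.

none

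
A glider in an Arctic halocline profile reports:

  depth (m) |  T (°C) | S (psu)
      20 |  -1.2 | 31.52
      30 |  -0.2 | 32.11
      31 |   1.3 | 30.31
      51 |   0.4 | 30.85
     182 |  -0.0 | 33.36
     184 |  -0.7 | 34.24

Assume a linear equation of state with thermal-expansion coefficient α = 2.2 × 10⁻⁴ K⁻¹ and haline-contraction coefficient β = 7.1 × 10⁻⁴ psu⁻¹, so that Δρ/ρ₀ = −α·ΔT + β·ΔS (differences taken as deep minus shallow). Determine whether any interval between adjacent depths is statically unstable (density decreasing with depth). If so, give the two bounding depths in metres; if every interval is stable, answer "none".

Evaluate Δρ/ρ₀ = −αΔT + βΔS across each adjacent pair:
  20–30 m: −αΔT+βΔS = −(2.2 × 10⁻⁴)(+1.0)+(7.1 × 10⁻⁴)(+0.59) = 2.0 × 10⁻⁴ → stable
  30–31 m: −αΔT+βΔS = −(2.2 × 10⁻⁴)(+1.5)+(7.1 × 10⁻⁴)(-1.80) = -1.6 × 10⁻³ → UNSTABLE
  31–51 m: −αΔT+βΔS = −(2.2 × 10⁻⁴)(-0.9)+(7.1 × 10⁻⁴)(+0.54) = 5.8 × 10⁻⁴ → stable
  51–182 m: −αΔT+βΔS = −(2.2 × 10⁻⁴)(-0.4)+(7.1 × 10⁻⁴)(+2.51) = 1.9 × 10⁻³ → stable
  182–184 m: −αΔT+βΔS = −(2.2 × 10⁻⁴)(-0.7)+(7.1 × 10⁻⁴)(+0.88) = 7.8 × 10⁻⁴ → stable
The 30–31 m interval has Δρ < 0: lighter water underlies denser water.

30–31 m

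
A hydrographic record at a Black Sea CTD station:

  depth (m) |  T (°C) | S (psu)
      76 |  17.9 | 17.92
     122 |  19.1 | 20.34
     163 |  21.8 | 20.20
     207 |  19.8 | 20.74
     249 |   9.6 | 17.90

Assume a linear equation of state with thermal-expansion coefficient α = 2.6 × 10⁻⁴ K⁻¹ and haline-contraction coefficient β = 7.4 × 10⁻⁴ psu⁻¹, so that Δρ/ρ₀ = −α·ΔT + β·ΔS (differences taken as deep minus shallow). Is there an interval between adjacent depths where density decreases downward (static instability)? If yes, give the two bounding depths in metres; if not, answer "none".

Evaluate Δρ/ρ₀ = −αΔT + βΔS across each adjacent pair:
  76–122 m: −αΔT+βΔS = −(2.6 × 10⁻⁴)(+1.2)+(7.4 × 10⁻⁴)(+2.42) = 1.5 × 10⁻³ → stable
  122–163 m: −αΔT+βΔS = −(2.6 × 10⁻⁴)(+2.7)+(7.4 × 10⁻⁴)(-0.14) = -8.1 × 10⁻⁴ → UNSTABLE
  163–207 m: −αΔT+βΔS = −(2.6 × 10⁻⁴)(-2.0)+(7.4 × 10⁻⁴)(+0.54) = 9.2 × 10⁻⁴ → stable
  207–249 m: −αΔT+βΔS = −(2.6 × 10⁻⁴)(-10.2)+(7.4 × 10⁻⁴)(-2.84) = 5.5 × 10⁻⁴ → stable
The 122–163 m interval has Δρ < 0: lighter water underlies denser water.

122–163 m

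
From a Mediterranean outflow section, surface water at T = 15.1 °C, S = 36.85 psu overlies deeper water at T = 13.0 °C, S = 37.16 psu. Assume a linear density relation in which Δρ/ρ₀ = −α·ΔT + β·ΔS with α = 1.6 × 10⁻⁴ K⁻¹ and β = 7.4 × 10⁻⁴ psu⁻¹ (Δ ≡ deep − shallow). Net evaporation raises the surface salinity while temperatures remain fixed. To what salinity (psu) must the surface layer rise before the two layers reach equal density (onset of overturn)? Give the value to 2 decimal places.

37.61 psu

Neutral buoyancy requires −α(T_deep − T_surf) + β(S_deep − S_surf′) = 0.
S_surf′ = S_deep − (α/β)·ΔT = 37.16 − (1.6 × 10⁻⁴/7.4 × 10⁻⁴)·(-2.1) = 37.6141 psu.
Increase required: 37.6141 − 36.85 = 0.7641 psu.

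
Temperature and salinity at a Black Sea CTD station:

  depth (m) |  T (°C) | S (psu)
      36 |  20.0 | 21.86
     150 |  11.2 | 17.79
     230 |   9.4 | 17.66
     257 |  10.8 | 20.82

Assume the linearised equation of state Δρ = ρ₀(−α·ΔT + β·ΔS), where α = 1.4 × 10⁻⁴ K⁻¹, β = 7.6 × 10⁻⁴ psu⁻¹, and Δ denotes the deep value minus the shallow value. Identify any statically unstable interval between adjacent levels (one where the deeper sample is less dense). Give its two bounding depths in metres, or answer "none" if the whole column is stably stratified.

36–150 m

Evaluate Δρ/ρ₀ = −αΔT + βΔS across each adjacent pair:
  36–150 m: −αΔT+βΔS = −(1.4 × 10⁻⁴)(-8.8)+(7.6 × 10⁻⁴)(-4.07) = -1.9 × 10⁻³ → UNSTABLE
  150–230 m: −αΔT+βΔS = −(1.4 × 10⁻⁴)(-1.8)+(7.6 × 10⁻⁴)(-0.13) = 1.5 × 10⁻⁴ → stable
  230–257 m: −αΔT+βΔS = −(1.4 × 10⁻⁴)(+1.4)+(7.6 × 10⁻⁴)(+3.16) = 2.2 × 10⁻³ → stable
The 36–150 m interval has Δρ < 0: lighter water underlies denser water.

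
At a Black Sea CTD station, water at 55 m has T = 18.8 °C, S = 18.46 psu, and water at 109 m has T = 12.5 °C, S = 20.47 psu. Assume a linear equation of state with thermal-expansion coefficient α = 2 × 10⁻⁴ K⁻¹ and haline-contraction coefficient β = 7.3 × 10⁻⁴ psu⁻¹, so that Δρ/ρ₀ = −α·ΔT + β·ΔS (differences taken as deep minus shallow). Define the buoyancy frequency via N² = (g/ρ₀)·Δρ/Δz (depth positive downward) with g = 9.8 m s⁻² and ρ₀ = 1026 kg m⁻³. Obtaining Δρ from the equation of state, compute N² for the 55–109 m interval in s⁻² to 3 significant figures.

ΔT = -6.3 K, ΔS = +2.01 psu (deep − shallow).
Δρ/ρ₀ = −αΔT + βΔS = 1.26 × 10⁻³ + 1.4673 × 10⁻³ = 2.7273 × 10⁻³, so Δρ ≈ 2.798 kg m⁻³.
N² = (g/ρ₀)·Δρ/Δz = g·(Δρ/ρ₀)/Δz = 9.8 × 2.7273 × 10⁻³ / 54 = 4.9495 × 10⁻⁴ s⁻² ≈ 4.95 × 10⁻⁴ s⁻².

4.95 × 10⁻⁴ s⁻²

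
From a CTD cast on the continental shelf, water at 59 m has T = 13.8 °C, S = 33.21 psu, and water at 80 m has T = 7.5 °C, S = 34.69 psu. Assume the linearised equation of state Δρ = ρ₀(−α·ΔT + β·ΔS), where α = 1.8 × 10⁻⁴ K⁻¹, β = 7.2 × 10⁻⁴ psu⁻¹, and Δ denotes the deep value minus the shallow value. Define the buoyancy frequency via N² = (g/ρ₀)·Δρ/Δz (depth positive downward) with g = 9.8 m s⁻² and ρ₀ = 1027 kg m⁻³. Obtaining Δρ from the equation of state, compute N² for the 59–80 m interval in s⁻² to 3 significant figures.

ΔT = -6.3 K, ΔS = +1.48 psu (deep − shallow).
Δρ/ρ₀ = −αΔT + βΔS = 1.134 × 10⁻³ + 1.0656 × 10⁻³ = 2.1996 × 10⁻³, so Δρ ≈ 2.259 kg m⁻³.
N² = (g/ρ₀)·Δρ/Δz = g·(Δρ/ρ₀)/Δz = 9.8 × 2.1996 × 10⁻³ / 21 = 1.0265 × 10⁻³ s⁻² ≈ 1.03 × 10⁻³ s⁻².

1.03 × 10⁻³ s⁻²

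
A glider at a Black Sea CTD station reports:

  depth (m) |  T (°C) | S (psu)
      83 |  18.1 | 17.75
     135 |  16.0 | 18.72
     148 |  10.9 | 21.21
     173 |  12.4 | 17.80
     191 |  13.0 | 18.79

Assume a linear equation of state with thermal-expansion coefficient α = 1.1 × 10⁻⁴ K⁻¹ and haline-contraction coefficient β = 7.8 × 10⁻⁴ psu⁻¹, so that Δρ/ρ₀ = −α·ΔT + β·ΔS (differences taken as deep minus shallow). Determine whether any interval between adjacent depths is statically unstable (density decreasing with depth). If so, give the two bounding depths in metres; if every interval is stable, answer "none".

148–173 m

Evaluate Δρ/ρ₀ = −αΔT + βΔS across each adjacent pair:
  83–135 m: −αΔT+βΔS = −(1.1 × 10⁻⁴)(-2.1)+(7.8 × 10⁻⁴)(+0.97) = 9.9 × 10⁻⁴ → stable
  135–148 m: −αΔT+βΔS = −(1.1 × 10⁻⁴)(-5.1)+(7.8 × 10⁻⁴)(+2.49) = 2.5 × 10⁻³ → stable
  148–173 m: −αΔT+βΔS = −(1.1 × 10⁻⁴)(+1.5)+(7.8 × 10⁻⁴)(-3.41) = -2.8 × 10⁻³ → UNSTABLE
  173–191 m: −αΔT+βΔS = −(1.1 × 10⁻⁴)(+0.6)+(7.8 × 10⁻⁴)(+0.99) = 7.1 × 10⁻⁴ → stable
The 148–173 m interval has Δρ < 0: lighter water underlies denser water.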